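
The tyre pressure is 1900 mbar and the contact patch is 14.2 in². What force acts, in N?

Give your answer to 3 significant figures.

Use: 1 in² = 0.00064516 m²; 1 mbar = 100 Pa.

1900 mbar × 100 = 190000 Pa
14.2 in² × 0.00064516 = 0.00916127 m²
F = P × A = 190000 Pa × 0.00916127 m² = 1740.64 N

1740 N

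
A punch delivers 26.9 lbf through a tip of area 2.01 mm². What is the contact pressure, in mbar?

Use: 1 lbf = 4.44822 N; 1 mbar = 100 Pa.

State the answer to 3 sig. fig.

26.9 lbf × 4.44822 → 119.657 N
2.01 mm² × 10⁻⁶ → 2.01×10⁻⁶ m²
P = F / A = 119.657 N / 2.01×10⁻⁶ m² = 5.95308×10⁷ Pa
5.95308×10⁷ Pa ÷ (100 Pa/mbar) = 595308 mbar

5.95×10⁵ mbar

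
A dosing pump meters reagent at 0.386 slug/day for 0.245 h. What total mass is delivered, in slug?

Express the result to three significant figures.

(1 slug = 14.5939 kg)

0.386 slug/day → 6.51996×10⁻⁵ kg/s
0.245 h → 882 s
m = ṁ × t = 6.51996×10⁻⁵ × 882 = 0.057506 kg
In slug: 0.057506 / 14.5939 = 0.00394041 slug

0.00394 slug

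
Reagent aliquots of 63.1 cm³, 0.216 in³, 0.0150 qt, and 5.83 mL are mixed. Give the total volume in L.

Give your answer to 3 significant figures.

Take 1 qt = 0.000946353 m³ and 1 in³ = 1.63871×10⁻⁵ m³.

0.0867 L

63.1 cm³ × 10⁻⁶ = 6.31×10⁻⁵ m³
0.216 in³ × 1.63871×10⁻⁵ = 3.53961×10⁻⁶ m³
0.0150 qt × 0.000946353 = 1.41953×10⁻⁵ m³
5.83 mL × 10⁻⁶ = 5.83×10⁻⁶ m³
Combined: 6.31×10⁻⁵ + 3.53961×10⁻⁶ + 1.41953×10⁻⁵ + 5.83×10⁻⁶ = 8.66649×10⁻⁵ m³
In L: 8.66649×10⁻⁵ / 0.001 = 0.0866649 L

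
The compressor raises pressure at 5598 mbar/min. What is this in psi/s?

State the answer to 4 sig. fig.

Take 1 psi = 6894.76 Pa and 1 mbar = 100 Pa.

5598 mbar/min × 100 Pa/mbar ÷ 60 s/min = 9330 Pa/s
9330 Pa/s ÷ 6894.76 Pa/psi = 1.3532 psi/s

1.353 psi/s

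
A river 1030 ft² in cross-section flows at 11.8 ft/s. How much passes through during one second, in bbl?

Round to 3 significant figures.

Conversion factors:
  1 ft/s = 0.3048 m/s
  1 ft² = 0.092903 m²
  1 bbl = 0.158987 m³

2160 bbl

11.8 ft/s × 0.3048 → 3.59664 m/s
1030 ft² × 0.092903 → 95.6901 m²
V = v × A × t = 3.59664 m/s × 95.6901 m² × 1 s = 344.163 m³
344.163 m³ ÷ (0.158987 m³/bbl) = 2164.72 bbl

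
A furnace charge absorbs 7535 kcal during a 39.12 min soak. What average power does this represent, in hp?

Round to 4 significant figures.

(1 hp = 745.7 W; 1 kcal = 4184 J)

18.01 hp

7535 kcal × 4184 → 3.15264×10⁷ J
39.12 min × 60 → 2347.2 s
P = E / t = 3.15264×10⁷ J / 2347.2 s = 13431.5 W
13431.5 W ÷ (745.7 W/hp) = 18.0119 hp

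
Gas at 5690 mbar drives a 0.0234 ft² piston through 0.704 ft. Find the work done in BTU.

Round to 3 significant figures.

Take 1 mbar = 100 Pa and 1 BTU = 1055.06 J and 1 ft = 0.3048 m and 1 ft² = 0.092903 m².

5690 mbar → 569000 Pa
0.0234 ft² → 0.00217393 m²
F = P × A = 569000 × 0.00217393 = 1236.97 N
0.704 ft → 0.214579 m
W = F × d = 1236.97 × 0.214579 = 265.428 J
In BTU: 265.428 / 1055.06 = 0.251576 BTU

0.252 BTU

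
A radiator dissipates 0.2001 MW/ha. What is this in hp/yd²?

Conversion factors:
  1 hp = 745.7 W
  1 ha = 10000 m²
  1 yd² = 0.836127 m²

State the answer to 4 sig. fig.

0.2001 MW/ha × 1000000 W/MW ÷ 10000 m²/ha = 20.01 W/m²
20.01 W/m² ÷ 745.7 W/hp × 0.836127 m²/yd² = 0.0224365 hp/yd²

0.02244 hp/yd²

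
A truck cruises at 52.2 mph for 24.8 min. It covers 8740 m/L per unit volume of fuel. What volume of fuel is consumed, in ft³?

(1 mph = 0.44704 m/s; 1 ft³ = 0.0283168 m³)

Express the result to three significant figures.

0.140 ft³

52.2 mph → 23.3355 m/s
24.8 min → 1488 s
d = v × t = 23.3355 × 1488 = 34723.2 m
8740 m/L → 8.74×10⁶ m/m³
V = d / (distance per unit fuel) = 34723.2 / 8.74×10⁶ = 0.00397291 m³
In ft³: 0.00397291 / 0.0283168 = 0.140302 ft³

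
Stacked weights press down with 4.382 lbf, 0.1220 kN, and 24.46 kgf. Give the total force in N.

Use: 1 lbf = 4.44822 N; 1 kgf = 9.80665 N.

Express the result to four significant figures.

381.4 N

4.382 lbf × 4.44822 → 19.4921 N
0.1220 kN × 1000 → 122 N
24.46 kgf × 9.80665 → 239.871 N
Sum: 19.4921 + 122 + 239.871 = 381.363 N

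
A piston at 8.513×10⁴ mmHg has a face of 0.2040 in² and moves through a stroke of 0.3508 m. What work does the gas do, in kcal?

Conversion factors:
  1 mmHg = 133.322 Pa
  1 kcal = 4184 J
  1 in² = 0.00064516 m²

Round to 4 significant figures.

8.513×10⁴ mmHg → 1.13497×10⁷ Pa
0.2040 in² → 1.31613×10⁻⁴ m²
F = P × A = 1.13497×10⁷ × 1.31613×10⁻⁴ = 1493.77 N
W = F × d = 1493.77 × 0.3508 = 524.015 J
In kcal: 524.015 / 4184 = 0.125243 kcal

0.1252 kcal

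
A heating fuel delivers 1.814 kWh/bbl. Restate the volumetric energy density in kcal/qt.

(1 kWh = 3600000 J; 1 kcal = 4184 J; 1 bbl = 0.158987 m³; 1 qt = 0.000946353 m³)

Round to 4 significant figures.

1.814 kWh/bbl × 3600000 J/kWh ÷ 0.158987 m³/bbl = 4.10751×10⁷ J/m³
4.10751×10⁷ J/m³ ÷ 4184 J/kcal × 0.000946353 m³/qt = 9.29052 kcal/qt

9.291 kcal/qt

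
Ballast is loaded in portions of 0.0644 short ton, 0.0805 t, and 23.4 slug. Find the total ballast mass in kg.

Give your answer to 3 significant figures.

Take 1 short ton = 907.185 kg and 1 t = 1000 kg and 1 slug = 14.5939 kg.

0.0644 short ton × 907.185 = 58.4227 kg
0.0805 t × 1000 = 80.5 kg
23.4 slug × 14.5939 = 341.497 kg
Sum: 58.4227 + 80.5 + 341.497 = 480.42 kg

480 kg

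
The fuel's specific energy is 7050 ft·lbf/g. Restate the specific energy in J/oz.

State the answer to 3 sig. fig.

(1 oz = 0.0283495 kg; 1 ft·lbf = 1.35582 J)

2.71×10⁵ J/oz

7050 ft·lbf/g × 1.35582 J/ft·lbf ÷ 0.001 kg/g = 9.55853×10⁶ J/kg
9.55853×10⁶ J/kg × 0.0283495 kg/oz = 270980 J/oz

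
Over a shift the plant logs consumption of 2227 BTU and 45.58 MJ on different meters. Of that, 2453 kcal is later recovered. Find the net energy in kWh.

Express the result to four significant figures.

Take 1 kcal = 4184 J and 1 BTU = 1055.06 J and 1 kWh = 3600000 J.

2227 BTU × 1055.06 = 2.34962×10⁶ J
45.58 MJ × 1000000 = 4.558×10⁷ J
2453 kcal × 4184 = 1.02634×10⁷ J
Result: 2.34962×10⁶ + 4.558×10⁷ − 1.02634×10⁷ = 3.76662×10⁷ J
In kWh: 3.76662×10⁷ / 3600000 = 10.4628 kWh

10.46 kWh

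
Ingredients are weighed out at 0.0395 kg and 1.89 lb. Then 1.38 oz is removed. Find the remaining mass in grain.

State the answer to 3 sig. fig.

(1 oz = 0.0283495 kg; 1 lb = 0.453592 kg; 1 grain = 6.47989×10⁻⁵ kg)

1.32×10⁴ grain

0.0395 kg (already kg)
1.89 lb × 0.453592 → 0.857289 kg
1.38 oz × 0.0283495 → 0.0391223 kg
Net: 0.0395 + 0.857289 − 0.0391223 = 0.857667 kg
In grain: 0.857667 / 6.47989×10⁻⁵ = 13235.8 grain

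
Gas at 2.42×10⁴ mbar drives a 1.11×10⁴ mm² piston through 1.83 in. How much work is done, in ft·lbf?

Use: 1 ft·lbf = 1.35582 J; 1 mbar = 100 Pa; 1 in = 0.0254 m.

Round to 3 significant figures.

921 ft·lbf

2.42×10⁴ mbar → 2.42×10⁶ Pa
1.11×10⁴ mm² → 0.0111 m²
F = P × A = 2.42×10⁶ × 0.0111 = 26862 N
1.83 in → 0.046482 m
W = F × d = 26862 × 0.046482 = 1248.6 J
In ft·lbf: 1248.6 / 1.35582 = 920.919 ft·lbf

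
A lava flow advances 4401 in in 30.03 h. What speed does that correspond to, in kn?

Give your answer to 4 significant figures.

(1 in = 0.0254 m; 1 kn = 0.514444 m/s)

0.002010 kn

4401 in × 0.0254 = 111.785 m
30.03 h × 3600 = 108108 s
v = d / t = 111.785 m / 108108 s = 0.00103401 m/s
0.00103401 m/s ÷ (0.514444 m/s/kn) = 0.00200996 kn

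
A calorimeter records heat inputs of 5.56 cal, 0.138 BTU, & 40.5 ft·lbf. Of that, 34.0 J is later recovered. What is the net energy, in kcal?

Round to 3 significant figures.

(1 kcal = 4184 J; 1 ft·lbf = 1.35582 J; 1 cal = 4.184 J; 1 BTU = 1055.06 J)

0.0454 kcal

5.56 cal × 4.184 = 23.263 J
0.138 BTU × 1055.06 = 145.598 J
40.5 ft·lbf × 1.35582 = 54.9107 J
34.0 J (already J)
Net: 23.263 + 145.598 + 54.9107 − 34 = 189.772 J
In kcal: 189.772 / 4184 = 0.0453566 kcal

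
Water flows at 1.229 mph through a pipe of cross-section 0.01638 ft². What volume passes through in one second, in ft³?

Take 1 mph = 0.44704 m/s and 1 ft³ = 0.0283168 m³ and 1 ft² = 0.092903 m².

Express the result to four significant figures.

1.229 mph × 0.44704 = 0.549412 m/s
0.01638 ft² × 0.092903 = 0.00152175 m²
V = v × A × t = 0.549412 m/s × 0.00152175 m² × 1 s = 8.36068×10⁻⁴ m³
8.36068×10⁻⁴ m³ ÷ (0.0283168 m³/ft³) = 0.0295255 ft³

0.02953 ft³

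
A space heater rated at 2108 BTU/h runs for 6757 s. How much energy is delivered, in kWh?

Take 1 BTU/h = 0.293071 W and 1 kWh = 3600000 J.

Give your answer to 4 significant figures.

1.160 kWh

2108 BTU/h × 0.293071 = 617.794 W
E = P × t = 617.794 W × 6757 s = 4.17443×10⁶ J
4.17443×10⁶ J ÷ (3600000 J/kWh) = 1.15956 kWh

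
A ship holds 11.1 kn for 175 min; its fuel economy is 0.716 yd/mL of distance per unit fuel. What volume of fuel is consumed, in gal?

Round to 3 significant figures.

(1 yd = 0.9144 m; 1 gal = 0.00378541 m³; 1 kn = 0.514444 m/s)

11.1 kn → 5.71033 m/s
175 min → 10500 s
d = v × t = 5.71033 × 10500 = 59958.5 m
0.716 yd/mL → 654710 m/m³
V = d / (distance per unit fuel) = 59958.5 / 654710 = 0.0915802 m³
In gal: 0.0915802 / 0.00378541 = 24.1929 gal

24.2 gal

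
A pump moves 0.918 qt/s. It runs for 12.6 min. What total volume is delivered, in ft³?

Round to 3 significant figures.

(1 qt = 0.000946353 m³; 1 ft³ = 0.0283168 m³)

23.2 ft³

0.918 qt/s → 8.68752×10⁻⁴ m³/s
12.6 min → 756 s
V = Q × t = 8.68752×10⁻⁴ × 756 = 0.656777 m³
In ft³: 0.656777 / 0.0283168 = 23.1939 ft³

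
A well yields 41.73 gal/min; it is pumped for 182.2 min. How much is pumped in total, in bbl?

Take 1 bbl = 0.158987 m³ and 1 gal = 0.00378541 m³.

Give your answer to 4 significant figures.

181.0 bbl

41.73 gal/min → 0.00263275 m³/s
182.2 min → 10932 s
V = Q × t = 0.00263275 × 10932 = 28.7812 m³
In bbl: 28.7812 / 0.158987 = 181.029 bbl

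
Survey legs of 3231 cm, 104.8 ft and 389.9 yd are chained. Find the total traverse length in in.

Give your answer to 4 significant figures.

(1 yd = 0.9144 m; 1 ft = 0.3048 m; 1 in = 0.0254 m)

3231 cm × 0.01 = 32.31 m
104.8 ft × 0.3048 = 31.943 m
389.9 yd × 0.9144 = 356.525 m
Sum: 32.31 + 31.943 + 356.525 = 420.778 m
In in: 420.778 / 0.0254 = 16566.1 in

1.657×10⁴ in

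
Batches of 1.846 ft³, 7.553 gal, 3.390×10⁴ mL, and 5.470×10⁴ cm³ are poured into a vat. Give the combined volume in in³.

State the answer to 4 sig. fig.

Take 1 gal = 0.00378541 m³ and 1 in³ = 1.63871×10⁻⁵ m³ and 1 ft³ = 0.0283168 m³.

1.034×10⁴ in³

1.846 ft³ × 0.0283168 = 0.0522728 m³
7.553 gal × 0.00378541 = 0.0285912 m³
3.390×10⁴ mL × 10⁻⁶ = 0.0339 m³
5.470×10⁴ cm³ × 10⁻⁶ = 0.0547 m³
Combined: 0.0522728 + 0.0285912 + 0.0339 + 0.0547 = 0.169464 m³
In in³: 0.169464 / 1.63871×10⁻⁵ = 10341.3 in³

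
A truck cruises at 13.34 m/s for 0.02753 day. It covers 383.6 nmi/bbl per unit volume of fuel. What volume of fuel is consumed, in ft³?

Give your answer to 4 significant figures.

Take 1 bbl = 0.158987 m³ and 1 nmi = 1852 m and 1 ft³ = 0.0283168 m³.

0.2508 ft³

0.02753 day → 2378.59 s
d = v × t = 13.34 × 2378.59 = 31730.4 m
383.6 nmi/bbl → 4.46846×10⁶ m/m³
V = d / (distance per unit fuel) = 31730.4 / 4.46846×10⁶ = 0.00710097 m³
In ft³: 0.00710097 / 0.0283168 = 0.250769 ft³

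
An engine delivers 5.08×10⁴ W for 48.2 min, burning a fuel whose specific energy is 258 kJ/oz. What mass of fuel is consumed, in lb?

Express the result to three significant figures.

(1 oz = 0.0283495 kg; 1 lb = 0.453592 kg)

35.6 lb

48.2 min → 2892 s
E = P × t = 50800 × 2892 = 1.46914×10⁸ J
258 kJ/oz → 9.10069×10⁶ J/kg
m = E / e_s = 1.46914×10⁸ / 9.10069×10⁶ = 16.1432 kg
In lb: 16.1432 / 0.453592 = 35.5897 lb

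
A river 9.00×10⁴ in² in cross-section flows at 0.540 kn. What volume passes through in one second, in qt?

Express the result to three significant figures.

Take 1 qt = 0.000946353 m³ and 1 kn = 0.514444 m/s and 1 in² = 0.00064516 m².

1.70×10⁴ qt

0.540 kn × 0.514444 → 0.2778 m/s
9.00×10⁴ in² × 0.00064516 → 58.0644 m²
V = v × A × t = 0.2778 m/s × 58.0644 m² × 1 s = 16.1303 m³
16.1303 m³ ÷ (0.000946353 m³/qt) = 17044.7 qt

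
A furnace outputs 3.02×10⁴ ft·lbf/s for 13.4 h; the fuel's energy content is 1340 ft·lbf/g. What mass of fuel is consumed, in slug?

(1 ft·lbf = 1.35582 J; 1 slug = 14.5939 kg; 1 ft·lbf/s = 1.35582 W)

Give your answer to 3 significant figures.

74.5 slug

3.02×10⁴ ft·lbf/s → 40945.8 W
13.4 h → 48240 s
E = P × t = 40945.8 × 48240 = 1.97523×10⁹ J
1340 ft·lbf/g → 1.8168×10⁶ J/kg
m = E / e_s = 1.97523×10⁹ / 1.8168×10⁶ = 1087.2 kg
In slug: 1087.2 / 14.5939 = 74.4969 slug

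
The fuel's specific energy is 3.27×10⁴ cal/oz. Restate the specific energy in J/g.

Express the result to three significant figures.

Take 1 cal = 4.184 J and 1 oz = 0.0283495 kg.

4830 J/g

3.27×10⁴ cal/oz × 4.184 J/cal ÷ 0.0283495 kg/oz = 4.82607×10⁶ J/kg
4.82607×10⁶ J/kg × 0.001 kg/g = 4826.07 J/g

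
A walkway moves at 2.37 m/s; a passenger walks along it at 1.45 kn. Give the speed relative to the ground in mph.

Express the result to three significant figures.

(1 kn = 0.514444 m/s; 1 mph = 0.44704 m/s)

2.37 m/s (already m/s)
1.45 kn × 0.514444 → 0.745944 m/s
Sum: 2.37 + 0.745944 = 3.11594 m/s
In mph: 3.11594 / 0.44704 = 6.97016 mph

6.97 mph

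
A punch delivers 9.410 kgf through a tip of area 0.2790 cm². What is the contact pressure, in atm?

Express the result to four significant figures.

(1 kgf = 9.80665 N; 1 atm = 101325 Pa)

9.410 kgf × 9.80665 = 92.2806 N
0.2790 cm² × 0.0001 = 2.79×10⁻⁵ m²
P = F / A = 92.2806 N / 2.79×10⁻⁵ m² = 3.30755×10⁶ Pa
3.30755×10⁶ Pa ÷ (101325 Pa/atm) = 32.643 atm

32.64 atm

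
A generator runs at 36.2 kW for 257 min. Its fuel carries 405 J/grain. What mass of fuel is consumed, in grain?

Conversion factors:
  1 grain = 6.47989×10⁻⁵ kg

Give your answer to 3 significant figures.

1.38×10⁶ grain

36.2 kW → 36200 W
257 min → 15420 s
E = P × t = 36200 × 15420 = 5.58204×10⁸ J
405 J/grain → 6.25011×10⁶ J/kg
m = E / e_s = 5.58204×10⁸ / 6.25011×10⁶ = 89.3111 kg
In grain: 89.3111 / 6.47989×10⁻⁵ = 1.37828×10⁶ grain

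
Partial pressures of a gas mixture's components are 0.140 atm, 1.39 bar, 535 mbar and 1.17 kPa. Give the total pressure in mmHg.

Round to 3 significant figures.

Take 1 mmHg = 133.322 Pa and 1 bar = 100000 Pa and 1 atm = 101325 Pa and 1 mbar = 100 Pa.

1560 mmHg

0.140 atm × 101325 → 14185.5 Pa
1.39 bar × 100000 → 139000 Pa
535 mbar × 100 → 53500 Pa
1.17 kPa × 1000 → 1170 Pa
Total: 14185.5 + 139000 + 53500 + 1170 = 207856 Pa
In mmHg: 207856 / 133.322 = 1559.05 mmHg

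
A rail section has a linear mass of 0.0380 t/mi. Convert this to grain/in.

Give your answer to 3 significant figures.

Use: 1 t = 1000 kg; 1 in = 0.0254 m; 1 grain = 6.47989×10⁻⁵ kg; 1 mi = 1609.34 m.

9.26 grain/in

0.0380 t/mi × 1000 kg/t ÷ 1609.34 m/mi = 0.0236122 kg/m
0.0236122 kg/m ÷ 6.47989×10⁻⁵ kg/grain × 0.0254 m/in = 9.25556 grain/in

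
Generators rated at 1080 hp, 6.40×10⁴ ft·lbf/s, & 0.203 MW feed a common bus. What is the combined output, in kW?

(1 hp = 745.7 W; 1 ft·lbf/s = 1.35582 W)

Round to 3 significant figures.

1100 kW

1080 hp × 745.7 = 805356 W
6.40×10⁴ ft·lbf/s × 1.35582 = 86772.5 W
0.203 MW × 1000000 = 203000 W
Combined: 805356 + 86772.5 + 203000 = 1.09513×10⁶ W
In kW: 1.09513×10⁶ / 1000 = 1095.13 kW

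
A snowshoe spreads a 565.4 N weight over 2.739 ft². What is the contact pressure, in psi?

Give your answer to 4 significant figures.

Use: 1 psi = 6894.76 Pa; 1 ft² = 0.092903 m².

0.3223 psi

2.739 ft² × 0.092903 = 0.254461 m²
P = F / A = 565.4 N / 0.254461 m² = 2221.95 Pa
2221.95 Pa ÷ (6894.76 Pa/psi) = 0.322266 psi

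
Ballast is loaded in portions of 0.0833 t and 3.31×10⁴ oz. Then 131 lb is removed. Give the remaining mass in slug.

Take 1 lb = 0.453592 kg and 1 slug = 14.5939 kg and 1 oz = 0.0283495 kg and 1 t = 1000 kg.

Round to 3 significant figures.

0.0833 t × 1000 = 83.3 kg
3.31×10⁴ oz × 0.0283495 = 938.368 kg
131 lb × 0.453592 = 59.4206 kg
Sum: 83.3 + 938.368 − 59.4206 = 962.247 kg
In slug: 962.247 / 14.5939 = 65.9349 slug

65.9 slug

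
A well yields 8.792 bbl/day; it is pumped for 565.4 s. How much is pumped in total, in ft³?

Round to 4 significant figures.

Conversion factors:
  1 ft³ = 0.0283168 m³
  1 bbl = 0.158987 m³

8.792 bbl/day → 1.61784×10⁻⁵ m³/s
V = Q × t = 1.61784×10⁻⁵ × 565.4 = 0.00914727 m³
In ft³: 0.00914727 / 0.0283168 = 0.323033 ft³

0.3230 ft³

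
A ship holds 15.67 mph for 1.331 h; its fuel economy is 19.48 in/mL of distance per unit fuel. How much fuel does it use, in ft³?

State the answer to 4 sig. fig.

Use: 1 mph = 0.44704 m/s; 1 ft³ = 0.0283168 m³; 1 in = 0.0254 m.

2.396 ft³

15.67 mph → 7.00512 m/s
1.331 h → 4791.6 s
d = v × t = 7.00512 × 4791.6 = 33565.7 m
19.48 in/mL → 494792 m/m³
V = d / (distance per unit fuel) = 33565.7 / 494792 = 0.067838 m³
In ft³: 0.067838 / 0.0283168 = 2.39568 ft³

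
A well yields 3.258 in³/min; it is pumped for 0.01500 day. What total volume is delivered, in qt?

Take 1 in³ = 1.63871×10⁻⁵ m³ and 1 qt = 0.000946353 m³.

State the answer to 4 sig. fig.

3.258 in³/min → 8.8982×10⁻⁷ m³/s
0.01500 day → 1296 s
V = Q × t = 8.8982×10⁻⁷ × 1296 = 0.00115321 m³
In qt: 0.00115321 / 0.000946353 = 1.21858 qt

1.219 qt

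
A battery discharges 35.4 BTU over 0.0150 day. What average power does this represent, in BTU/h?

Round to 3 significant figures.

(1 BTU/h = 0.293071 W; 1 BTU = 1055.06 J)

35.4 BTU × 1055.06 = 37349.1 J
0.0150 day × 86400 = 1296 s
P = E / t = 37349.1 J / 1296 s = 28.8188 W
28.8188 W ÷ (0.293071 W/BTU/h) = 98.3339 BTU/h

98.3 BTU/h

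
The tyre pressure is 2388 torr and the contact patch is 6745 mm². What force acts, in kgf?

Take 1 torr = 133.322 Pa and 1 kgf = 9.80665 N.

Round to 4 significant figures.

219.0 kgf

2388 torr × 133.322 → 318373 Pa
6745 mm² × 10⁻⁶ → 0.006745 m²
F = P × A = 318373 Pa × 0.006745 m² = 2147.43 N
2147.43 N ÷ (9.80665 N/kgf) = 218.977 kgf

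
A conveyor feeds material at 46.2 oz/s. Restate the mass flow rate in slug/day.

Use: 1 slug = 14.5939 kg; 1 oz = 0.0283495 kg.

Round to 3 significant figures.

7750 slug/day

46.2 oz/s × 0.0283495 kg/oz = 1.30975 kg/s
1.30975 kg/s ÷ 14.5939 kg/slug × 86400 s/day = 7754.09 slug/day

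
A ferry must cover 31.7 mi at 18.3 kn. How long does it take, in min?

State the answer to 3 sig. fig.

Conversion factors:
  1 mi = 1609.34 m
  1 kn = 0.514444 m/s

90.3 min

31.7 mi × 1609.34 = 51016.1 m
18.3 kn × 0.514444 = 9.41433 m/s
t = d / v = 51016.1 m / 9.41433 m/s = 5418.98 s
5418.98 s ÷ (60 s/min) = 90.3163 min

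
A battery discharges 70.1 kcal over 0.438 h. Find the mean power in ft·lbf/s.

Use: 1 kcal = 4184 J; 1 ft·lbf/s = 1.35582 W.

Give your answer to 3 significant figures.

137 ft·lbf/s

70.1 kcal × 4184 → 293298 J
0.438 h × 3600 → 1576.8 s
P = E / t = 293298 J / 1576.8 s = 186.008 W
186.008 W ÷ (1.35582 W/ft·lbf/s) = 137.192 ft·lbf/s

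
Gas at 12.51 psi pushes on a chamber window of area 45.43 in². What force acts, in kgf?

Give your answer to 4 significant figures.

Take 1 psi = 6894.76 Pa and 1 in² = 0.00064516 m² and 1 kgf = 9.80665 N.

12.51 psi × 6894.76 → 86253.4 Pa
45.43 in² × 0.00064516 → 0.0293096 m²
F = P × A = 86253.4 Pa × 0.0293096 m² = 2528.05 N
2528.05 N ÷ (9.80665 N/kgf) = 257.789 kgf

257.8 kgf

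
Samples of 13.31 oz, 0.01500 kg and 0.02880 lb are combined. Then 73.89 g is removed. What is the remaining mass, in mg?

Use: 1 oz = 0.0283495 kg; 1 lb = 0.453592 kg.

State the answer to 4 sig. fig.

13.31 oz × 0.0283495 → 0.377332 kg
0.01500 kg (already kg)
0.02880 lb × 0.453592 → 0.0130634 kg
73.89 g × 0.001 → 0.07389 kg
Result: 0.377332 + 0.015 + 0.0130634 − 0.07389 = 0.331505 kg
In mg: 0.331505 / 10⁻⁶ = 331505 mg

3.315×10⁵ mg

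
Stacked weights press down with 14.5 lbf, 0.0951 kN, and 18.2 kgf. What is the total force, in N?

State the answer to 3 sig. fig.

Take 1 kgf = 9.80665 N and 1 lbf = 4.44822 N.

338 N

14.5 lbf × 4.44822 = 64.4992 N
0.0951 kN × 1000 = 95.1 N
18.2 kgf × 9.80665 = 178.481 N
Sum: 64.4992 + 95.1 + 178.481 = 338.08 N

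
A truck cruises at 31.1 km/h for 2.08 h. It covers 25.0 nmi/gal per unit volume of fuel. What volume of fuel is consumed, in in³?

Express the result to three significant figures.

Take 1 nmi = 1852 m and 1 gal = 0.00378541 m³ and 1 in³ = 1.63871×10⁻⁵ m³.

31.1 km/h → 8.63889 m/s
2.08 h → 7488 s
d = v × t = 8.63889 × 7488 = 64688 m
25.0 nmi/gal → 1.22312×10⁷ m/m³
V = d / (distance per unit fuel) = 64688 / 1.22312×10⁷ = 0.00528877 m³
In in³: 0.00528877 / 1.63871×10⁻⁵ = 322.74 in³

323 in³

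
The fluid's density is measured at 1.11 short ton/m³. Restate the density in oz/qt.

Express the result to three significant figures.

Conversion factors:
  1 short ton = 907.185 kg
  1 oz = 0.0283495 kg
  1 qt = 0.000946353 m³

1.11 short ton/m³ × 907.185 kg/short ton = 1006.98 kg/m³
1006.98 kg/m³ ÷ 0.0283495 kg/oz × 0.000946353 m³/qt = 33.6147 oz/qt

33.6 oz/qt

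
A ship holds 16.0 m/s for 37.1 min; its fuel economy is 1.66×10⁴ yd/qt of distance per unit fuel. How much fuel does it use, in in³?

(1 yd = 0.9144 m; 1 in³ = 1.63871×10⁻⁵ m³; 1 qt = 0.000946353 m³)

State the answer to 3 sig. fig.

37.1 min → 2226 s
d = v × t = 16 × 2226 = 35616 m
1.66×10⁴ yd/qt → 1.60395×10⁷ m/m³
V = d / (distance per unit fuel) = 35616 / 1.60395×10⁷ = 0.00222052 m³
In in³: 0.00222052 / 1.63871×10⁻⁵ = 135.504 in³

136 in³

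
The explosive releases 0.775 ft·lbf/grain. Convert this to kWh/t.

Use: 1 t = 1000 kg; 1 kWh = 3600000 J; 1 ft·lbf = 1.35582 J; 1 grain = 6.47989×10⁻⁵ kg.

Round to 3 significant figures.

0.775 ft·lbf/grain × 1.35582 J/ft·lbf ÷ 6.47989×10⁻⁵ kg/grain = 16215.7 J/kg
16215.7 J/kg ÷ 3600000 J/kWh × 1000 kg/t = 4.50436 kWh/t

4.50 kWh/t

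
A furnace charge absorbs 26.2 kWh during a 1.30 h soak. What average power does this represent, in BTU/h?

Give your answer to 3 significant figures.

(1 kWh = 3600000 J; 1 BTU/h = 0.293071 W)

6.88×10⁴ BTU/h

26.2 kWh × 3600000 = 9.432×10⁷ J
1.30 h × 3600 = 4680 s
P = E / t = 9.432×10⁷ J / 4680 s = 20153.8 W
20153.8 W ÷ (0.293071 W/BTU/h) = 68767.6 BTU/h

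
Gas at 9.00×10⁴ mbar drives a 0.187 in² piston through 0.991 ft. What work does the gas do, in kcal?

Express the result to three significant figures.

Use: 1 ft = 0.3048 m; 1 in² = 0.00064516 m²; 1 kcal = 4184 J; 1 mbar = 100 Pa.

9.00×10⁴ mbar → 9×10⁶ Pa
0.187 in² → 1.20645×10⁻⁴ m²
F = P × A = 9×10⁶ × 1.20645×10⁻⁴ = 1085.8 N
0.991 ft → 0.302057 m
W = F × d = 1085.8 × 0.302057 = 327.973 J
In kcal: 327.973 / 4184 = 0.0783874 kcal

0.0784 kcal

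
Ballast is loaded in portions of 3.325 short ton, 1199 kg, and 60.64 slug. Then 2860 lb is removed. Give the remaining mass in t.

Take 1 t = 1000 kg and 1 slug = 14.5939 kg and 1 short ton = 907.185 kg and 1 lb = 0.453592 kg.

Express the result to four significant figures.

3.325 short ton × 907.185 = 3016.39 kg
1199 kg (already kg)
60.64 slug × 14.5939 = 884.974 kg
2860 lb × 0.453592 = 1297.27 kg
Result: 3016.39 + 1199 + 884.974 − 1297.27 = 3803.09 kg
In t: 3803.09 / 1000 = 3.80309 t

3.803 t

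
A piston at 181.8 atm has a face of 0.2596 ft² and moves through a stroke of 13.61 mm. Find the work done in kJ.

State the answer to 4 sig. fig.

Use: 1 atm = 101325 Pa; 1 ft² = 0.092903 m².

6.046 kJ

181.8 atm → 1.84209×10⁷ Pa
0.2596 ft² → 0.0241176 m²
F = P × A = 1.84209×10⁷ × 0.0241176 = 444268 N
13.61 mm → 0.01361 m
W = F × d = 444268 × 0.01361 = 6046.49 J
In kJ: 6046.49 / 1000 = 6.04649 kJ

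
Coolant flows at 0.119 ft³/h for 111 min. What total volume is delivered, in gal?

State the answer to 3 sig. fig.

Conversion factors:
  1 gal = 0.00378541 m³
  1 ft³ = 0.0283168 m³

0.119 ft³/h → 9.36028×10⁻⁷ m³/s
111 min → 6660 s
V = Q × t = 9.36028×10⁻⁷ × 6660 = 0.00623395 m³
In gal: 0.00623395 / 0.00378541 = 1.64684 gal

1.65 gal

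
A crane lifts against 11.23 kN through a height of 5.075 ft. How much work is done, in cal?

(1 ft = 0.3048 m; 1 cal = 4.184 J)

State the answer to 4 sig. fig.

11.23 kN × 1000 → 11230 N
5.075 ft × 0.3048 → 1.54686 m
W = F × d = 11230 N × 1.54686 m = 17371.2 J
17371.2 J ÷ (4.184 J/cal) = 4151.82 cal

4152 cal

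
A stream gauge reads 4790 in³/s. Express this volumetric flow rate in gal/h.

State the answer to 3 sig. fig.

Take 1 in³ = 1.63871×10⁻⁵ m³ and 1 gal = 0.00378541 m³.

4790 in³/s × 1.63871×10⁻⁵ m³/in³ = 0.0784942 m³/s
0.0784942 m³/s ÷ 0.00378541 m³/gal × 3600 s/h = 74649.5 gal/h

7.46×10⁴ gal/h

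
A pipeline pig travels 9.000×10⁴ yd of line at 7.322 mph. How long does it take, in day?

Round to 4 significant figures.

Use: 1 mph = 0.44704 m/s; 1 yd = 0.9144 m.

0.2910 day

9.000×10⁴ yd × 0.9144 = 82296 m
7.322 mph × 0.44704 = 3.27323 m/s
t = d / v = 82296 m / 3.27323 m/s = 25142.1 s
25142.1 s ÷ (86400 s/day) = 0.290997 day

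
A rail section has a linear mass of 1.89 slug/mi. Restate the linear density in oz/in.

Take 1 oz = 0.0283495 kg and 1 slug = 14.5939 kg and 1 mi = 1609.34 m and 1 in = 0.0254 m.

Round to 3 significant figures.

1.89 slug/mi × 14.5939 kg/slug ÷ 1609.34 m/mi = 0.017139 kg/m
0.017139 kg/m ÷ 0.0283495 kg/oz × 0.0254 m/in = 0.0153558 oz/in

0.0154 oz/in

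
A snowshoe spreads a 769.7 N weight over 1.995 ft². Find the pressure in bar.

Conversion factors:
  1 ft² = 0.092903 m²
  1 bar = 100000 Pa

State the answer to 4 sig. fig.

0.04153 bar

1.995 ft² × 0.092903 = 0.185341 m²
P = F / A = 769.7 N / 0.185341 m² = 4152.89 Pa
4152.89 Pa ÷ (100000 Pa/bar) = 0.0415289 bar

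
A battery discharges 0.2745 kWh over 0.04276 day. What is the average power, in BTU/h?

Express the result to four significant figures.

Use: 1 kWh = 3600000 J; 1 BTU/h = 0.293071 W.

0.2745 kWh × 3600000 = 988200 J
0.04276 day × 86400 = 3694.46 s
P = E / t = 988200 J / 3694.46 s = 267.482 W
267.482 W ÷ (0.293071 W/BTU/h) = 912.687 BTU/h

912.7 BTU/h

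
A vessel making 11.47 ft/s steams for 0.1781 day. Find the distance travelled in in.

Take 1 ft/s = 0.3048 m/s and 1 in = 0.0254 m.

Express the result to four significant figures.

11.47 ft/s × 0.3048 → 3.49606 m/s
0.1781 day × 86400 → 15387.8 s
d = v × t = 3.49606 m/s × 15387.8 s = 53796.7 m
53796.7 m ÷ (0.0254 m/in) = 2.11798×10⁶ in

2.118×10⁶ in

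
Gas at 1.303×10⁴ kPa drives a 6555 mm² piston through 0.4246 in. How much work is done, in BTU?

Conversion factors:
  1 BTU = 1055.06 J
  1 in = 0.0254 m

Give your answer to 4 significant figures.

1.303×10⁴ kPa → 1.303×10⁷ Pa
6555 mm² → 0.006555 m²
F = P × A = 1.303×10⁷ × 0.006555 = 85411.6 N
0.4246 in → 0.0107848 m
W = F × d = 85411.6 × 0.0107848 = 921.147 J
In BTU: 921.147 / 1055.06 = 0.873075 BTU

0.8731 BTU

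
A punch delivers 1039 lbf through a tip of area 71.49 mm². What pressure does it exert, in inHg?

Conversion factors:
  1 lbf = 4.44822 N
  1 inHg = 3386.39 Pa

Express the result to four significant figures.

1.909×10⁴ inHg

1039 lbf × 4.44822 → 4621.7 N
71.49 mm² × 10⁻⁶ → 7.149×10⁻⁵ m²
P = F / A = 4621.7 N / 7.149×10⁻⁵ m² = 6.46482×10⁷ Pa
6.46482×10⁷ Pa ÷ (3386.39 Pa/inHg) = 19090.6 inHg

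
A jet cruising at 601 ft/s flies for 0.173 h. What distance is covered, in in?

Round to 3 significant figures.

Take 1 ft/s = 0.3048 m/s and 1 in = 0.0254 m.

4.49×10⁶ in

601 ft/s × 0.3048 → 183.185 m/s
0.173 h × 3600 → 622.8 s
d = v × t = 183.185 m/s × 622.8 s = 114088 m
114088 m ÷ (0.0254 m/in) = 4.49165×10⁶ in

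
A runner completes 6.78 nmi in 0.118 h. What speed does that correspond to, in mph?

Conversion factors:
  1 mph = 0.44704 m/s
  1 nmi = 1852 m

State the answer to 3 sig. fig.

66.1 mph

6.78 nmi × 1852 → 12556.6 m
0.118 h × 3600 → 424.8 s
v = d / t = 12556.6 m / 424.8 s = 29.5589 m/s
29.5589 m/s ÷ (0.44704 m/s/mph) = 66.1214 mph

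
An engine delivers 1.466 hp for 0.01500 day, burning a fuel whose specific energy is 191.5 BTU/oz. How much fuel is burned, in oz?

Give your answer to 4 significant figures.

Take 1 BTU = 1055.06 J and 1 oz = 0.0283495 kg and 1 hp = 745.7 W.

7.012 oz

1.466 hp → 1093.2 W
0.01500 day → 1296 s
E = P × t = 1093.2 × 1296 = 1.41679×10⁶ J
191.5 BTU/oz → 7.1269×10⁶ J/kg
m = E / e_s = 1.41679×10⁶ / 7.1269×10⁶ = 0.198795 kg
In oz: 0.198795 / 0.0283495 = 7.01229 oz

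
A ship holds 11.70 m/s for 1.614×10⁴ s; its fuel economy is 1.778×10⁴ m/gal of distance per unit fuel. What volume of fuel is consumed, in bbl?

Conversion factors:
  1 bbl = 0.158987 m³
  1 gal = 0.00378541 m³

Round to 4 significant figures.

0.2529 bbl

d = v × t = 11.7 × 16140 = 188838 m
1.778×10⁴ m/gal → 4.69698×10⁶ m/m³
V = d / (distance per unit fuel) = 188838 / 4.69698×10⁶ = 0.0402041 m³
In bbl: 0.0402041 / 0.158987 = 0.252877 bbl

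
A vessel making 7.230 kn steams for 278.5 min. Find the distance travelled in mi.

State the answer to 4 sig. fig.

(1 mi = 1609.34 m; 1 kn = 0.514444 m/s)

7.230 kn × 0.514444 = 3.71943 m/s
278.5 min × 60 = 16710 s
d = v × t = 3.71943 m/s × 16710 s = 62151.7 m
62151.7 m ÷ (1609.34 m/mi) = 38.6194 mi

38.62 mi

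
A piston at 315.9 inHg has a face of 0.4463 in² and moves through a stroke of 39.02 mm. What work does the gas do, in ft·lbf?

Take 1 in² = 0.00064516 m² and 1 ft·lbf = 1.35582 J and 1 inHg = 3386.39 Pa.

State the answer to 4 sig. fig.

315.9 inHg → 1.06976×10⁶ Pa
0.4463 in² → 2.87935×10⁻⁴ m²
F = P × A = 1.06976×10⁶ × 2.87935×10⁻⁴ = 308.021 N
39.02 mm → 0.03902 m
W = F × d = 308.021 × 0.03902 = 12.019 J
In ft·lbf: 12.019 / 1.35582 = 8.86475 ft·lbf

8.865 ft·lbf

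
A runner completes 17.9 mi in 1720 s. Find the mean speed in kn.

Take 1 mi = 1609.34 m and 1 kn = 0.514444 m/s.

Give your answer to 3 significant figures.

17.9 mi × 1609.34 → 28807.2 m
v = d / t = 28807.2 m / 1720 s = 16.7484 m/s
16.7484 m/s ÷ (0.514444 m/s/kn) = 32.5563 kn

32.6 kn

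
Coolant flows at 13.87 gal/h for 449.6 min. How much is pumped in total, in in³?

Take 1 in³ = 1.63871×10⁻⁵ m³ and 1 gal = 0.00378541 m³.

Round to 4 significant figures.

2.401×10⁴ in³

13.87 gal/h → 1.45843×10⁻⁵ m³/s
449.6 min → 26976 s
V = Q × t = 1.45843×10⁻⁵ × 26976 = 0.393426 m³
In in³: 0.393426 / 1.63871×10⁻⁵ = 24008.3 in³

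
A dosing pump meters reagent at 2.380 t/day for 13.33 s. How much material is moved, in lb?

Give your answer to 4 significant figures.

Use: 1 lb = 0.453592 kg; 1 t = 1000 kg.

2.380 t/day → 0.0275463 kg/s
m = ṁ × t = 0.0275463 × 13.33 = 0.367192 kg
In lb: 0.367192 / 0.453592 = 0.80952 lb

0.8095 lb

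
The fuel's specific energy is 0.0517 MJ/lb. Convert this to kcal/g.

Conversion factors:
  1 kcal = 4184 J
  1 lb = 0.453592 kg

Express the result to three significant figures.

0.0272 kcal/g

0.0517 MJ/lb × 1000000 J/MJ ÷ 0.453592 kg/lb = 113979 J/kg
113979 J/kg ÷ 4184 J/kcal × 0.001 kg/g = 0.0272416 kcal/g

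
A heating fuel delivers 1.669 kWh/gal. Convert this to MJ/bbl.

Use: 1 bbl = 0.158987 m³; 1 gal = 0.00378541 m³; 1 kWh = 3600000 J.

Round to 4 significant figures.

1.669 kWh/gal × 3600000 J/kWh ÷ 0.00378541 m³/gal = 1.58725×10⁹ J/m³
1.58725×10⁹ J/m³ ÷ 1000000 J/MJ × 0.158987 m³/bbl = 252.352 MJ/bbl

252.4 MJ/bbl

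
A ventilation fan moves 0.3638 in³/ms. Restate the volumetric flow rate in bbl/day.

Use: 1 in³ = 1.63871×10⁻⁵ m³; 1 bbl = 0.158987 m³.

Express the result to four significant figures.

3240 bbl/day

0.3638 in³/ms × 1.63871×10⁻⁵ m³/in³ ÷ 0.001 s/ms = 0.00596163 m³/s
0.00596163 m³/s ÷ 0.158987 m³/bbl × 86400 s/day = 3239.79 bbl/day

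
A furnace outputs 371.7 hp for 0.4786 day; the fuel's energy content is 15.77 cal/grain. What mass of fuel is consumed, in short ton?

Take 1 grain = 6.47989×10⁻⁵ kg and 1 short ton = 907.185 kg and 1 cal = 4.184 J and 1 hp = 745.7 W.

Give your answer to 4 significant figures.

12.41 short ton

371.7 hp → 277177 W
0.4786 day → 41351 s
E = P × t = 277177 × 41351 = 1.14615×10¹⁰ J
15.77 cal/grain → 1.01825×10⁶ J/kg
m = E / e_s = 1.14615×10¹⁰ / 1.01825×10⁶ = 11256.1 kg
In short ton: 11256.1 / 907.185 = 12.4077 short ton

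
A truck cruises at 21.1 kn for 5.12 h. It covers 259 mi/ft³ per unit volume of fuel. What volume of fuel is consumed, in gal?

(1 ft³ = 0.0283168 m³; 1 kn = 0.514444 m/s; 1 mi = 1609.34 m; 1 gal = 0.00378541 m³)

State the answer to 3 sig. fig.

3.59 gal

21.1 kn → 10.8548 m/s
5.12 h → 18432 s
d = v × t = 10.8548 × 18432 = 200076 m
259 mi/ft³ → 1.47199×10⁷ m/m³
V = d / (distance per unit fuel) = 200076 / 1.47199×10⁷ = 0.0135922 m³
In gal: 0.0135922 / 0.00378541 = 3.59068 gal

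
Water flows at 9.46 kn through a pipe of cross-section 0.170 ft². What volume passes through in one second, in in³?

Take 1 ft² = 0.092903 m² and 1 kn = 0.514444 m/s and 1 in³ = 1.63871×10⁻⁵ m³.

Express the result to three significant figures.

4690 in³

9.46 kn × 0.514444 = 4.86664 m/s
0.170 ft² × 0.092903 = 0.0157935 m²
V = v × A × t = 4.86664 m/s × 0.0157935 m² × 1 s = 0.0768613 m³
0.0768613 m³ ÷ (1.63871×10⁻⁵ m³/in³) = 4690.35 in³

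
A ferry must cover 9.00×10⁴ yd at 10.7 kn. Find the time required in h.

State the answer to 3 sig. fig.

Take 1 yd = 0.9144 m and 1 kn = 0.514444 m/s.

9.00×10⁴ yd × 0.9144 → 82296 m
10.7 kn × 0.514444 → 5.50455 m/s
t = d / v = 82296 m / 5.50455 m/s = 14950.5 s
14950.5 s ÷ (3600 s/h) = 4.15292 h

4.15 h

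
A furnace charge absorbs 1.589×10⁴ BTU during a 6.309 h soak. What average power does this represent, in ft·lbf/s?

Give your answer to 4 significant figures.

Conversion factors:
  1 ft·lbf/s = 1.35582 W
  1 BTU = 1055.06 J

1.589×10⁴ BTU × 1055.06 = 1.67649×10⁷ J
6.309 h × 3600 = 22712.4 s
P = E / t = 1.67649×10⁷ J / 22712.4 s = 738.139 W
738.139 W ÷ (1.35582 W/ft·lbf/s) = 544.423 ft·lbf/s

544.4 ft·lbf/s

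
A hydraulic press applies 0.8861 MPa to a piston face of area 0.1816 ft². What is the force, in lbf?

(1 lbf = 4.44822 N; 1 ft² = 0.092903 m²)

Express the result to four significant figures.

3361 lbf

0.8861 MPa × 1000000 = 886100 Pa
0.1816 ft² × 0.092903 = 0.0168712 m²
F = P × A = 886100 Pa × 0.0168712 m² = 14949.6 N
14949.6 N ÷ (4.44822 N/lbf) = 3360.8 lbf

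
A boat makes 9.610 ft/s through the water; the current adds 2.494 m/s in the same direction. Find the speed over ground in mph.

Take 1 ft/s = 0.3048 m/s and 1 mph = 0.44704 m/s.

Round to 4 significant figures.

9.610 ft/s × 0.3048 = 2.92913 m/s
2.494 m/s (already m/s)
Combined: 2.92913 + 2.494 = 5.42313 m/s
In mph: 5.42313 / 0.44704 = 12.1312 mph

12.13 mph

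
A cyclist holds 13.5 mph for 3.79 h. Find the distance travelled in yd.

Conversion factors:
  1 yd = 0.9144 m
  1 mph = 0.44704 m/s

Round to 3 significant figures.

13.5 mph × 0.44704 = 6.03504 m/s
3.79 h × 3600 = 13644 s
d = v × t = 6.03504 m/s × 13644 s = 82342.1 m
82342.1 m ÷ (0.9144 m/yd) = 90050.4 yd

9.01×10⁴ yd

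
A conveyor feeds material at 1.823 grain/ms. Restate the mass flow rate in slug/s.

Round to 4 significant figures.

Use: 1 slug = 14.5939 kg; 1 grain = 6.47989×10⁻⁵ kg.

0.008094 slug/s

1.823 grain/ms × 6.47989×10⁻⁵ kg/grain ÷ 0.001 s/ms = 0.118128 kg/s
0.118128 kg/s ÷ 14.5939 kg/slug = 0.00809434 slug/s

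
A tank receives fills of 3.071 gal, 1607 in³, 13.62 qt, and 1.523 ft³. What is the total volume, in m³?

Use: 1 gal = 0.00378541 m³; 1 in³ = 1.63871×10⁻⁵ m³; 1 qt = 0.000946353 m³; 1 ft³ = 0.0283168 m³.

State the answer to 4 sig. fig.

0.09397 m³

3.071 gal × 0.00378541 = 0.011625 m³
1607 in³ × 1.63871×10⁻⁵ = 0.0263341 m³
13.62 qt × 0.000946353 = 0.0128893 m³
1.523 ft³ × 0.0283168 = 0.0431265 m³
Combined: 0.011625 + 0.0263341 + 0.0128893 + 0.0431265 = 0.0939749 m³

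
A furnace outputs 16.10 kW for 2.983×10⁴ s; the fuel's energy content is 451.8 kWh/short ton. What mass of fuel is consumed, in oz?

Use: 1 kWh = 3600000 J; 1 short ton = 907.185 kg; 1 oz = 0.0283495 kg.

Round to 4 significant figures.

9449 oz

16.10 kW → 16100 W
E = P × t = 16100 × 29830 = 4.80263×10⁸ J
451.8 kWh/short ton → 1.79289×10⁶ J/kg
m = E / e_s = 4.80263×10⁸ / 1.79289×10⁶ = 267.871 kg
In oz: 267.871 / 0.0283495 = 9448.88 oz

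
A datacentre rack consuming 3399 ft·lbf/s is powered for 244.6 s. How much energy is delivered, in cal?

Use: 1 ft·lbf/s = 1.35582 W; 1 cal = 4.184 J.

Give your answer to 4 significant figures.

3399 ft·lbf/s × 1.35582 → 4608.43 W
E = P × t = 4608.43 W × 244.6 s = 1.12722×10⁶ J
1.12722×10⁶ J ÷ (4.184 J/cal) = 269412 cal

2.694×10⁵ cal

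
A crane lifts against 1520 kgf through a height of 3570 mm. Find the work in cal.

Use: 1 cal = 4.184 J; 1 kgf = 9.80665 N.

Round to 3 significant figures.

1.27×10⁴ cal

1520 kgf × 9.80665 = 14906.1 N
3570 mm × 0.001 = 3.57 m
W = F × d = 14906.1 N × 3.57 m = 53214.8 J
53214.8 J ÷ (4.184 J/cal) = 12718.6 cal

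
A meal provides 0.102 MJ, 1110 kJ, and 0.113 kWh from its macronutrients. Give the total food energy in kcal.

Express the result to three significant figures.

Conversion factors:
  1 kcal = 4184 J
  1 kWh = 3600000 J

387 kcal

0.102 MJ × 1000000 = 102000 J
1110 kJ × 1000 = 1.11×10⁶ J
0.113 kWh × 3600000 = 406800 J
Total: 102000 + 1.11×10⁶ + 406800 = 1.6188×10⁶ J
In kcal: 1.6188×10⁶ / 4184 = 386.902 kcal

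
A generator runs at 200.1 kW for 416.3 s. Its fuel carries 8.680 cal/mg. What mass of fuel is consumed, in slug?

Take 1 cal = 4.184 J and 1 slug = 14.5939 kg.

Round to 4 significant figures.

200.1 kW → 200100 W
E = P × t = 200100 × 416.3 = 8.33016×10⁷ J
8.680 cal/mg → 3.63171×10⁷ J/kg
m = E / e_s = 8.33016×10⁷ / 3.63171×10⁷ = 2.29373 kg
In slug: 2.29373 / 14.5939 = 0.15717 slug

0.1572 slug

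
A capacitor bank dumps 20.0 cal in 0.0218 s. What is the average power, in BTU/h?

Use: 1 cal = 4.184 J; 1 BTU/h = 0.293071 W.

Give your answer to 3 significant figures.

1.31×10⁴ BTU/h

20.0 cal × 4.184 → 83.68 J
P = E / t = 83.68 J / 0.0218 s = 3838.53 W
3838.53 W ÷ (0.293071 W/BTU/h) = 13097.6 BTU/h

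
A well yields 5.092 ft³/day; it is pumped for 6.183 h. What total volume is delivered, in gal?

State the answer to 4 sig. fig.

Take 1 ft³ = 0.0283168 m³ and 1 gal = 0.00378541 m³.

5.092 ft³/day → 1.66886×10⁻⁶ m³/s
6.183 h → 22258.8 s
V = Q × t = 1.66886×10⁻⁶ × 22258.8 = 0.0371468 m³
In gal: 0.0371468 / 0.00378541 = 9.81315 gal

9.813 gal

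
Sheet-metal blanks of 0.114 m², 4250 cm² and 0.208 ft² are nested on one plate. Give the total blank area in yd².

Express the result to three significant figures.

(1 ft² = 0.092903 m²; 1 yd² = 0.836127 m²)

0.668 yd²

0.114 m² (already m²)
4250 cm² × 0.0001 = 0.425 m²
0.208 ft² × 0.092903 = 0.0193238 m²
Total: 0.114 + 0.425 + 0.0193238 = 0.558324 m²
In yd²: 0.558324 / 0.836127 = 0.66775 yd²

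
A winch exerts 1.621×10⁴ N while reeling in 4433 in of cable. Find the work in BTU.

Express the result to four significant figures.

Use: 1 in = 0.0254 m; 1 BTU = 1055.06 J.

1730 BTU

4433 in × 0.0254 → 112.598 m
W = F × d = 16210 N × 112.598 m = 1.82521×10⁶ J
1.82521×10⁶ J ÷ (1055.06 J/BTU) = 1729.96 BTU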